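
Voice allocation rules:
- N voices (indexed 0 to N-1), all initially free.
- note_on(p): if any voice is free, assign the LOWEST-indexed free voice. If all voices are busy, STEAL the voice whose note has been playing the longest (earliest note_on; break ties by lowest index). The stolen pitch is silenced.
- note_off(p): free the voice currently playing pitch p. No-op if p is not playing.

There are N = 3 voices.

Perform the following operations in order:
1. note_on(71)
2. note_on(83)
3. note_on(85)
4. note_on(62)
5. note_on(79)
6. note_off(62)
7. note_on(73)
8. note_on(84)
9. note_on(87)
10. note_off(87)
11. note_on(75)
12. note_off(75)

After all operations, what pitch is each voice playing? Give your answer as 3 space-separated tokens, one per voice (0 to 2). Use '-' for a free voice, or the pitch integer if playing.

Op 1: note_on(71): voice 0 is free -> assigned | voices=[71 - -]
Op 2: note_on(83): voice 1 is free -> assigned | voices=[71 83 -]
Op 3: note_on(85): voice 2 is free -> assigned | voices=[71 83 85]
Op 4: note_on(62): all voices busy, STEAL voice 0 (pitch 71, oldest) -> assign | voices=[62 83 85]
Op 5: note_on(79): all voices busy, STEAL voice 1 (pitch 83, oldest) -> assign | voices=[62 79 85]
Op 6: note_off(62): free voice 0 | voices=[- 79 85]
Op 7: note_on(73): voice 0 is free -> assigned | voices=[73 79 85]
Op 8: note_on(84): all voices busy, STEAL voice 2 (pitch 85, oldest) -> assign | voices=[73 79 84]
Op 9: note_on(87): all voices busy, STEAL voice 1 (pitch 79, oldest) -> assign | voices=[73 87 84]
Op 10: note_off(87): free voice 1 | voices=[73 - 84]
Op 11: note_on(75): voice 1 is free -> assigned | voices=[73 75 84]
Op 12: note_off(75): free voice 1 | voices=[73 - 84]

Answer: 73 - 84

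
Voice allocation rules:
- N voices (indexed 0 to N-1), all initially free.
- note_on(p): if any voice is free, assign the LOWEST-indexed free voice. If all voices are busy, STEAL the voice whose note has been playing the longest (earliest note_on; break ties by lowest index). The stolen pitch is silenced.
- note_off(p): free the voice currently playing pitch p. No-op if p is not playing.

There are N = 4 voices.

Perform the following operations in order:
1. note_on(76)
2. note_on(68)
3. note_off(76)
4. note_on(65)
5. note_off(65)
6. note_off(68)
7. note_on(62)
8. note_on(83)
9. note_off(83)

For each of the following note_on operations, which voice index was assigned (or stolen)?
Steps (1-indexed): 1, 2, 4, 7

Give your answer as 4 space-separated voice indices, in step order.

Answer: 0 1 0 0

Derivation:
Op 1: note_on(76): voice 0 is free -> assigned | voices=[76 - - -]
Op 2: note_on(68): voice 1 is free -> assigned | voices=[76 68 - -]
Op 3: note_off(76): free voice 0 | voices=[- 68 - -]
Op 4: note_on(65): voice 0 is free -> assigned | voices=[65 68 - -]
Op 5: note_off(65): free voice 0 | voices=[- 68 - -]
Op 6: note_off(68): free voice 1 | voices=[- - - -]
Op 7: note_on(62): voice 0 is free -> assigned | voices=[62 - - -]
Op 8: note_on(83): voice 1 is free -> assigned | voices=[62 83 - -]
Op 9: note_off(83): free voice 1 | voices=[62 - - -]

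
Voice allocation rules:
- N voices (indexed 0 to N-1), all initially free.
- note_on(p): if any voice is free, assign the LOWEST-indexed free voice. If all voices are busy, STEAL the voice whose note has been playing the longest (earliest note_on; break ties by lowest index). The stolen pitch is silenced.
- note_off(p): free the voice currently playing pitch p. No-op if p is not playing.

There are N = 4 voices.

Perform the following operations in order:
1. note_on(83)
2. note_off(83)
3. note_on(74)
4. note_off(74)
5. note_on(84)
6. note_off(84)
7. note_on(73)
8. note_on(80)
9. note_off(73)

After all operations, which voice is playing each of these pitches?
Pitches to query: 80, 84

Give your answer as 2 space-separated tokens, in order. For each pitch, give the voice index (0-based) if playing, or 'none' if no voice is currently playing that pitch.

Op 1: note_on(83): voice 0 is free -> assigned | voices=[83 - - -]
Op 2: note_off(83): free voice 0 | voices=[- - - -]
Op 3: note_on(74): voice 0 is free -> assigned | voices=[74 - - -]
Op 4: note_off(74): free voice 0 | voices=[- - - -]
Op 5: note_on(84): voice 0 is free -> assigned | voices=[84 - - -]
Op 6: note_off(84): free voice 0 | voices=[- - - -]
Op 7: note_on(73): voice 0 is free -> assigned | voices=[73 - - -]
Op 8: note_on(80): voice 1 is free -> assigned | voices=[73 80 - -]
Op 9: note_off(73): free voice 0 | voices=[- 80 - -]

Answer: 1 none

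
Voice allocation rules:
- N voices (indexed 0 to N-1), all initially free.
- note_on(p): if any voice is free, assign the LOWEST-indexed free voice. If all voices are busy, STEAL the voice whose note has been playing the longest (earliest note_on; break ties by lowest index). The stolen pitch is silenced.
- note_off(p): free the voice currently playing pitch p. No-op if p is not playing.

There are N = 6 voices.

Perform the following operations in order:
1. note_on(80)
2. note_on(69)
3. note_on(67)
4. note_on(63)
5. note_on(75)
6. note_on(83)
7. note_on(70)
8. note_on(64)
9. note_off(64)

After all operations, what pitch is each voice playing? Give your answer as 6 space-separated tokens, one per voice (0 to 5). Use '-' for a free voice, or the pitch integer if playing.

Op 1: note_on(80): voice 0 is free -> assigned | voices=[80 - - - - -]
Op 2: note_on(69): voice 1 is free -> assigned | voices=[80 69 - - - -]
Op 3: note_on(67): voice 2 is free -> assigned | voices=[80 69 67 - - -]
Op 4: note_on(63): voice 3 is free -> assigned | voices=[80 69 67 63 - -]
Op 5: note_on(75): voice 4 is free -> assigned | voices=[80 69 67 63 75 -]
Op 6: note_on(83): voice 5 is free -> assigned | voices=[80 69 67 63 75 83]
Op 7: note_on(70): all voices busy, STEAL voice 0 (pitch 80, oldest) -> assign | voices=[70 69 67 63 75 83]
Op 8: note_on(64): all voices busy, STEAL voice 1 (pitch 69, oldest) -> assign | voices=[70 64 67 63 75 83]
Op 9: note_off(64): free voice 1 | voices=[70 - 67 63 75 83]

Answer: 70 - 67 63 75 83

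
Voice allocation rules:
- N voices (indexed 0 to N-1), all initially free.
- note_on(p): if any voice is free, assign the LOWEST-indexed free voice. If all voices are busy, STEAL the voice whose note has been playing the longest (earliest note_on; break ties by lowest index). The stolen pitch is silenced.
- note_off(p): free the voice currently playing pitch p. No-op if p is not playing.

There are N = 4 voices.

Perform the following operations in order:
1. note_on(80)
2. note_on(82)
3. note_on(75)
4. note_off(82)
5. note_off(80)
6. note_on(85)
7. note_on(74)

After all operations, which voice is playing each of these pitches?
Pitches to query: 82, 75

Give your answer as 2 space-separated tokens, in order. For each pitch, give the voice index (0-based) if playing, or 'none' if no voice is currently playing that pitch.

Op 1: note_on(80): voice 0 is free -> assigned | voices=[80 - - -]
Op 2: note_on(82): voice 1 is free -> assigned | voices=[80 82 - -]
Op 3: note_on(75): voice 2 is free -> assigned | voices=[80 82 75 -]
Op 4: note_off(82): free voice 1 | voices=[80 - 75 -]
Op 5: note_off(80): free voice 0 | voices=[- - 75 -]
Op 6: note_on(85): voice 0 is free -> assigned | voices=[85 - 75 -]
Op 7: note_on(74): voice 1 is free -> assigned | voices=[85 74 75 -]

Answer: none 2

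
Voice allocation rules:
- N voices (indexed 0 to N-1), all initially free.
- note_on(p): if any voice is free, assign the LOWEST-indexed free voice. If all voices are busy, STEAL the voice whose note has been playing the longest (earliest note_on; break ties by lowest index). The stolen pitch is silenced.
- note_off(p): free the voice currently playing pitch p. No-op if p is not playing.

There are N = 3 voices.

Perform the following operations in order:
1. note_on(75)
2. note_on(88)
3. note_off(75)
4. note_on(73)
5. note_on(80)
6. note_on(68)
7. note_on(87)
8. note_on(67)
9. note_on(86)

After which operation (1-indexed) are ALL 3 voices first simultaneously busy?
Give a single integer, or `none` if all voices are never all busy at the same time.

Answer: 5

Derivation:
Op 1: note_on(75): voice 0 is free -> assigned | voices=[75 - -]
Op 2: note_on(88): voice 1 is free -> assigned | voices=[75 88 -]
Op 3: note_off(75): free voice 0 | voices=[- 88 -]
Op 4: note_on(73): voice 0 is free -> assigned | voices=[73 88 -]
Op 5: note_on(80): voice 2 is free -> assigned | voices=[73 88 80]
Op 6: note_on(68): all voices busy, STEAL voice 1 (pitch 88, oldest) -> assign | voices=[73 68 80]
Op 7: note_on(87): all voices busy, STEAL voice 0 (pitch 73, oldest) -> assign | voices=[87 68 80]
Op 8: note_on(67): all voices busy, STEAL voice 2 (pitch 80, oldest) -> assign | voices=[87 68 67]
Op 9: note_on(86): all voices busy, STEAL voice 1 (pitch 68, oldest) -> assign | voices=[87 86 67]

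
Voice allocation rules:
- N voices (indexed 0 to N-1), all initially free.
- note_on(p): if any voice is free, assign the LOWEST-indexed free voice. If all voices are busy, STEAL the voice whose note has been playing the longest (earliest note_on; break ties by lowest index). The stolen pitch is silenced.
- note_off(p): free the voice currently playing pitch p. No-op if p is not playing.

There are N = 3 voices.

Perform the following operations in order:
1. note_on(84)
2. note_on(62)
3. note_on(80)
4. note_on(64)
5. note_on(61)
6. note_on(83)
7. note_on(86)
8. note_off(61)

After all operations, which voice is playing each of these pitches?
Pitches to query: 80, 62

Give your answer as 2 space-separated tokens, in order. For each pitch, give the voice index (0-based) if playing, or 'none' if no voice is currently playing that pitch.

Op 1: note_on(84): voice 0 is free -> assigned | voices=[84 - -]
Op 2: note_on(62): voice 1 is free -> assigned | voices=[84 62 -]
Op 3: note_on(80): voice 2 is free -> assigned | voices=[84 62 80]
Op 4: note_on(64): all voices busy, STEAL voice 0 (pitch 84, oldest) -> assign | voices=[64 62 80]
Op 5: note_on(61): all voices busy, STEAL voice 1 (pitch 62, oldest) -> assign | voices=[64 61 80]
Op 6: note_on(83): all voices busy, STEAL voice 2 (pitch 80, oldest) -> assign | voices=[64 61 83]
Op 7: note_on(86): all voices busy, STEAL voice 0 (pitch 64, oldest) -> assign | voices=[86 61 83]
Op 8: note_off(61): free voice 1 | voices=[86 - 83]

Answer: none none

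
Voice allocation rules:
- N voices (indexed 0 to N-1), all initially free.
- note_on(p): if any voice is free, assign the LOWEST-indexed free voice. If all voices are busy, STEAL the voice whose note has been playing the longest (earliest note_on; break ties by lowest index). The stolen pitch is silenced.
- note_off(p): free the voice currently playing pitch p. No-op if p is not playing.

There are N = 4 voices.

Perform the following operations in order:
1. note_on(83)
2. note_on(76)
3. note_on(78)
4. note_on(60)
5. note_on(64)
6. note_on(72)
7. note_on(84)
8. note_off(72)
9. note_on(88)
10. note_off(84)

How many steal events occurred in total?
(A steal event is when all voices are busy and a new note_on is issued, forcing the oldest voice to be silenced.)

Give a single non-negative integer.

Answer: 3

Derivation:
Op 1: note_on(83): voice 0 is free -> assigned | voices=[83 - - -]
Op 2: note_on(76): voice 1 is free -> assigned | voices=[83 76 - -]
Op 3: note_on(78): voice 2 is free -> assigned | voices=[83 76 78 -]
Op 4: note_on(60): voice 3 is free -> assigned | voices=[83 76 78 60]
Op 5: note_on(64): all voices busy, STEAL voice 0 (pitch 83, oldest) -> assign | voices=[64 76 78 60]
Op 6: note_on(72): all voices busy, STEAL voice 1 (pitch 76, oldest) -> assign | voices=[64 72 78 60]
Op 7: note_on(84): all voices busy, STEAL voice 2 (pitch 78, oldest) -> assign | voices=[64 72 84 60]
Op 8: note_off(72): free voice 1 | voices=[64 - 84 60]
Op 9: note_on(88): voice 1 is free -> assigned | voices=[64 88 84 60]
Op 10: note_off(84): free voice 2 | voices=[64 88 - 60]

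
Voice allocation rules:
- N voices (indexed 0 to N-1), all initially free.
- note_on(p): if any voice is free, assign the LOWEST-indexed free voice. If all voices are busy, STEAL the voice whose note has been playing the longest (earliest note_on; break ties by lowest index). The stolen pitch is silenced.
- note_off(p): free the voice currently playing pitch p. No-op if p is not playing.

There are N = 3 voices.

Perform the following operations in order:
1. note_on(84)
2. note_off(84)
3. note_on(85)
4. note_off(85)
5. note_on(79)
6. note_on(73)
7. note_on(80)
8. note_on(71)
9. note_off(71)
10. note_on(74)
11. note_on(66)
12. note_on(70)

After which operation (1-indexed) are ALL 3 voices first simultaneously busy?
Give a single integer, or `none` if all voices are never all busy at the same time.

Answer: 7

Derivation:
Op 1: note_on(84): voice 0 is free -> assigned | voices=[84 - -]
Op 2: note_off(84): free voice 0 | voices=[- - -]
Op 3: note_on(85): voice 0 is free -> assigned | voices=[85 - -]
Op 4: note_off(85): free voice 0 | voices=[- - -]
Op 5: note_on(79): voice 0 is free -> assigned | voices=[79 - -]
Op 6: note_on(73): voice 1 is free -> assigned | voices=[79 73 -]
Op 7: note_on(80): voice 2 is free -> assigned | voices=[79 73 80]
Op 8: note_on(71): all voices busy, STEAL voice 0 (pitch 79, oldest) -> assign | voices=[71 73 80]
Op 9: note_off(71): free voice 0 | voices=[- 73 80]
Op 10: note_on(74): voice 0 is free -> assigned | voices=[74 73 80]
Op 11: note_on(66): all voices busy, STEAL voice 1 (pitch 73, oldest) -> assign | voices=[74 66 80]
Op 12: note_on(70): all voices busy, STEAL voice 2 (pitch 80, oldest) -> assign | voices=[74 66 70]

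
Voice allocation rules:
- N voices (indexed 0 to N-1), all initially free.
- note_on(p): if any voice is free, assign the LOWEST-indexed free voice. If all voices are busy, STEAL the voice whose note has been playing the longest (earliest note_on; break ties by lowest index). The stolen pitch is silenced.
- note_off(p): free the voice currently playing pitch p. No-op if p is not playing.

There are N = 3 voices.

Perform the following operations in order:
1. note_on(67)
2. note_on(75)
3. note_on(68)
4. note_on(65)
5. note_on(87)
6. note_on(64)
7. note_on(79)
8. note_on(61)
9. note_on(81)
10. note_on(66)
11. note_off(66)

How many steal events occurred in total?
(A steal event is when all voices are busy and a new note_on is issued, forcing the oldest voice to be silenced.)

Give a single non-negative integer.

Op 1: note_on(67): voice 0 is free -> assigned | voices=[67 - -]
Op 2: note_on(75): voice 1 is free -> assigned | voices=[67 75 -]
Op 3: note_on(68): voice 2 is free -> assigned | voices=[67 75 68]
Op 4: note_on(65): all voices busy, STEAL voice 0 (pitch 67, oldest) -> assign | voices=[65 75 68]
Op 5: note_on(87): all voices busy, STEAL voice 1 (pitch 75, oldest) -> assign | voices=[65 87 68]
Op 6: note_on(64): all voices busy, STEAL voice 2 (pitch 68, oldest) -> assign | voices=[65 87 64]
Op 7: note_on(79): all voices busy, STEAL voice 0 (pitch 65, oldest) -> assign | voices=[79 87 64]
Op 8: note_on(61): all voices busy, STEAL voice 1 (pitch 87, oldest) -> assign | voices=[79 61 64]
Op 9: note_on(81): all voices busy, STEAL voice 2 (pitch 64, oldest) -> assign | voices=[79 61 81]
Op 10: note_on(66): all voices busy, STEAL voice 0 (pitch 79, oldest) -> assign | voices=[66 61 81]
Op 11: note_off(66): free voice 0 | voices=[- 61 81]

Answer: 7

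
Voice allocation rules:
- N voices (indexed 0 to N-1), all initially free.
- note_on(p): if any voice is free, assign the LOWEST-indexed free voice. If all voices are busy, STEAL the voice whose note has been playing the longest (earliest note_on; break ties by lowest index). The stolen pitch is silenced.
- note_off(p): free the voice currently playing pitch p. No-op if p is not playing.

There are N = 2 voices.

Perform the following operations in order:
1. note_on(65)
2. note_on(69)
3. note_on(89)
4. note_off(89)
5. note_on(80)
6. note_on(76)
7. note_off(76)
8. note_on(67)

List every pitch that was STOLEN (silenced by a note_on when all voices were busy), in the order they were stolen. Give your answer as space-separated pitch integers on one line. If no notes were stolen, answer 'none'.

Op 1: note_on(65): voice 0 is free -> assigned | voices=[65 -]
Op 2: note_on(69): voice 1 is free -> assigned | voices=[65 69]
Op 3: note_on(89): all voices busy, STEAL voice 0 (pitch 65, oldest) -> assign | voices=[89 69]
Op 4: note_off(89): free voice 0 | voices=[- 69]
Op 5: note_on(80): voice 0 is free -> assigned | voices=[80 69]
Op 6: note_on(76): all voices busy, STEAL voice 1 (pitch 69, oldest) -> assign | voices=[80 76]
Op 7: note_off(76): free voice 1 | voices=[80 -]
Op 8: note_on(67): voice 1 is free -> assigned | voices=[80 67]

Answer: 65 69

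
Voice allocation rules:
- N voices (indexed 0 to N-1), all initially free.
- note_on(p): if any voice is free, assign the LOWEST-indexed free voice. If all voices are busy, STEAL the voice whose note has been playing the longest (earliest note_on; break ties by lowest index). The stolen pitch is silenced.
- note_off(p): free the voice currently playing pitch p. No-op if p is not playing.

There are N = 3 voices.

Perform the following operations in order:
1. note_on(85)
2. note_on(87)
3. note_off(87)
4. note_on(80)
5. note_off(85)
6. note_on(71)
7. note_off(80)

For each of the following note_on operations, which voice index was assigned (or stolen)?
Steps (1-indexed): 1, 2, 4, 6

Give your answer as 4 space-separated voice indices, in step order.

Op 1: note_on(85): voice 0 is free -> assigned | voices=[85 - -]
Op 2: note_on(87): voice 1 is free -> assigned | voices=[85 87 -]
Op 3: note_off(87): free voice 1 | voices=[85 - -]
Op 4: note_on(80): voice 1 is free -> assigned | voices=[85 80 -]
Op 5: note_off(85): free voice 0 | voices=[- 80 -]
Op 6: note_on(71): voice 0 is free -> assigned | voices=[71 80 -]
Op 7: note_off(80): free voice 1 | voices=[71 - -]

Answer: 0 1 1 0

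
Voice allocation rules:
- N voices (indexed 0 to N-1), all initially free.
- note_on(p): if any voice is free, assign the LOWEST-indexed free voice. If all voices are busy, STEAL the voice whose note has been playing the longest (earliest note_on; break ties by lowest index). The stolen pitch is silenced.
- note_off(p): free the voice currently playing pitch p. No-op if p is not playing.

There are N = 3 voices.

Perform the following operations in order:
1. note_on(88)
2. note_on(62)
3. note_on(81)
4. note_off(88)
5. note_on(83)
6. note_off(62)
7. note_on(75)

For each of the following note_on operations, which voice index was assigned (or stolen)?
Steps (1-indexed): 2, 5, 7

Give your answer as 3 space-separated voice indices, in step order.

Answer: 1 0 1

Derivation:
Op 1: note_on(88): voice 0 is free -> assigned | voices=[88 - -]
Op 2: note_on(62): voice 1 is free -> assigned | voices=[88 62 -]
Op 3: note_on(81): voice 2 is free -> assigned | voices=[88 62 81]
Op 4: note_off(88): free voice 0 | voices=[- 62 81]
Op 5: note_on(83): voice 0 is free -> assigned | voices=[83 62 81]
Op 6: note_off(62): free voice 1 | voices=[83 - 81]
Op 7: note_on(75): voice 1 is free -> assigned | voices=[83 75 81]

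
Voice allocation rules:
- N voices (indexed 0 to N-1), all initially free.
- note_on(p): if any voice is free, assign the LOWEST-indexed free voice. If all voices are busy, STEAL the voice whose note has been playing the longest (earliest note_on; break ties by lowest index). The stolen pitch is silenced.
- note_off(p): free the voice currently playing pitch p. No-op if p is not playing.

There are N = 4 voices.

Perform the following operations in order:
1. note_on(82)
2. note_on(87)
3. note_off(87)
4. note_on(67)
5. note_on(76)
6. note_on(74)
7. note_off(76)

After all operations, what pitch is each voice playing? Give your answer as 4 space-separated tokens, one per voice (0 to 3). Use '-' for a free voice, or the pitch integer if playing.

Answer: 82 67 - 74

Derivation:
Op 1: note_on(82): voice 0 is free -> assigned | voices=[82 - - -]
Op 2: note_on(87): voice 1 is free -> assigned | voices=[82 87 - -]
Op 3: note_off(87): free voice 1 | voices=[82 - - -]
Op 4: note_on(67): voice 1 is free -> assigned | voices=[82 67 - -]
Op 5: note_on(76): voice 2 is free -> assigned | voices=[82 67 76 -]
Op 6: note_on(74): voice 3 is free -> assigned | voices=[82 67 76 74]
Op 7: note_off(76): free voice 2 | voices=[82 67 - 74]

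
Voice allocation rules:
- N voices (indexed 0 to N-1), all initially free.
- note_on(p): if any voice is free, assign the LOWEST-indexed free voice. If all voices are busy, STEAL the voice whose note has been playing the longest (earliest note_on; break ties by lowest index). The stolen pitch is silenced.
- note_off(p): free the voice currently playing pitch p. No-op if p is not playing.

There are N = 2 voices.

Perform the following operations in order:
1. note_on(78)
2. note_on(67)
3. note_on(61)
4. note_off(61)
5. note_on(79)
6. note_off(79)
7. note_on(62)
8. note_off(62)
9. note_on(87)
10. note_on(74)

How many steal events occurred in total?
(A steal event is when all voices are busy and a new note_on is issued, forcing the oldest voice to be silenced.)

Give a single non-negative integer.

Op 1: note_on(78): voice 0 is free -> assigned | voices=[78 -]
Op 2: note_on(67): voice 1 is free -> assigned | voices=[78 67]
Op 3: note_on(61): all voices busy, STEAL voice 0 (pitch 78, oldest) -> assign | voices=[61 67]
Op 4: note_off(61): free voice 0 | voices=[- 67]
Op 5: note_on(79): voice 0 is free -> assigned | voices=[79 67]
Op 6: note_off(79): free voice 0 | voices=[- 67]
Op 7: note_on(62): voice 0 is free -> assigned | voices=[62 67]
Op 8: note_off(62): free voice 0 | voices=[- 67]
Op 9: note_on(87): voice 0 is free -> assigned | voices=[87 67]
Op 10: note_on(74): all voices busy, STEAL voice 1 (pitch 67, oldest) -> assign | voices=[87 74]

Answer: 2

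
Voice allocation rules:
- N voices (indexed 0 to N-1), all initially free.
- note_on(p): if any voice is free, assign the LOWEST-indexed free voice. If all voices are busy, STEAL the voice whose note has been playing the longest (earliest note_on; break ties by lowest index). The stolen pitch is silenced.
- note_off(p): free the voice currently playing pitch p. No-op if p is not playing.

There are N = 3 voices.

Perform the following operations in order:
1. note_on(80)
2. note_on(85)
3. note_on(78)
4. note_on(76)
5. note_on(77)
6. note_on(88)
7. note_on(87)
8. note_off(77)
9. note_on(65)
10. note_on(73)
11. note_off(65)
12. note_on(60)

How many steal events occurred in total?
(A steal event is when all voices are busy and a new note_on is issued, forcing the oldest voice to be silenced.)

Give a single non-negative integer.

Op 1: note_on(80): voice 0 is free -> assigned | voices=[80 - -]
Op 2: note_on(85): voice 1 is free -> assigned | voices=[80 85 -]
Op 3: note_on(78): voice 2 is free -> assigned | voices=[80 85 78]
Op 4: note_on(76): all voices busy, STEAL voice 0 (pitch 80, oldest) -> assign | voices=[76 85 78]
Op 5: note_on(77): all voices busy, STEAL voice 1 (pitch 85, oldest) -> assign | voices=[76 77 78]
Op 6: note_on(88): all voices busy, STEAL voice 2 (pitch 78, oldest) -> assign | voices=[76 77 88]
Op 7: note_on(87): all voices busy, STEAL voice 0 (pitch 76, oldest) -> assign | voices=[87 77 88]
Op 8: note_off(77): free voice 1 | voices=[87 - 88]
Op 9: note_on(65): voice 1 is free -> assigned | voices=[87 65 88]
Op 10: note_on(73): all voices busy, STEAL voice 2 (pitch 88, oldest) -> assign | voices=[87 65 73]
Op 11: note_off(65): free voice 1 | voices=[87 - 73]
Op 12: note_on(60): voice 1 is free -> assigned | voices=[87 60 73]

Answer: 5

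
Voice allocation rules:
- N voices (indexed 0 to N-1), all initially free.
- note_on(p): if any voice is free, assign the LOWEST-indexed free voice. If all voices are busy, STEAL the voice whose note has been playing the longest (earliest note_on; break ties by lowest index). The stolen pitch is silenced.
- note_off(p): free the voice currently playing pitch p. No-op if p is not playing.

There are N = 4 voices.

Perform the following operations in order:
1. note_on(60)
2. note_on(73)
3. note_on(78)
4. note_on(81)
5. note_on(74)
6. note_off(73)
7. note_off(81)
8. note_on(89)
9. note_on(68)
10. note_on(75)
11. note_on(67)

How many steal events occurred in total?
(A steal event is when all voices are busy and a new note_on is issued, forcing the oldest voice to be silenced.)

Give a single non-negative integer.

Op 1: note_on(60): voice 0 is free -> assigned | voices=[60 - - -]
Op 2: note_on(73): voice 1 is free -> assigned | voices=[60 73 - -]
Op 3: note_on(78): voice 2 is free -> assigned | voices=[60 73 78 -]
Op 4: note_on(81): voice 3 is free -> assigned | voices=[60 73 78 81]
Op 5: note_on(74): all voices busy, STEAL voice 0 (pitch 60, oldest) -> assign | voices=[74 73 78 81]
Op 6: note_off(73): free voice 1 | voices=[74 - 78 81]
Op 7: note_off(81): free voice 3 | voices=[74 - 78 -]
Op 8: note_on(89): voice 1 is free -> assigned | voices=[74 89 78 -]
Op 9: note_on(68): voice 3 is free -> assigned | voices=[74 89 78 68]
Op 10: note_on(75): all voices busy, STEAL voice 2 (pitch 78, oldest) -> assign | voices=[74 89 75 68]
Op 11: note_on(67): all voices busy, STEAL voice 0 (pitch 74, oldest) -> assign | voices=[67 89 75 68]

Answer: 3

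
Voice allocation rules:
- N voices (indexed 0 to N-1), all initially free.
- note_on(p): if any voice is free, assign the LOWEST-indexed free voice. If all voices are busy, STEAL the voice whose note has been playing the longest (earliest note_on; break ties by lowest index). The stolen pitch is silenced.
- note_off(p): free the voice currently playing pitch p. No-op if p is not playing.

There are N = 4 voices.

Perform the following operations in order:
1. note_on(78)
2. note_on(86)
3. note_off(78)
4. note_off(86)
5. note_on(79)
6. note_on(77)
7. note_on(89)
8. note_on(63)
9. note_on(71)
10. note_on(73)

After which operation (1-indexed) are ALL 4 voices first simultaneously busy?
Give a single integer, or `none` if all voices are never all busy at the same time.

Op 1: note_on(78): voice 0 is free -> assigned | voices=[78 - - -]
Op 2: note_on(86): voice 1 is free -> assigned | voices=[78 86 - -]
Op 3: note_off(78): free voice 0 | voices=[- 86 - -]
Op 4: note_off(86): free voice 1 | voices=[- - - -]
Op 5: note_on(79): voice 0 is free -> assigned | voices=[79 - - -]
Op 6: note_on(77): voice 1 is free -> assigned | voices=[79 77 - -]
Op 7: note_on(89): voice 2 is free -> assigned | voices=[79 77 89 -]
Op 8: note_on(63): voice 3 is free -> assigned | voices=[79 77 89 63]
Op 9: note_on(71): all voices busy, STEAL voice 0 (pitch 79, oldest) -> assign | voices=[71 77 89 63]
Op 10: note_on(73): all voices busy, STEAL voice 1 (pitch 77, oldest) -> assign | voices=[71 73 89 63]

Answer: 8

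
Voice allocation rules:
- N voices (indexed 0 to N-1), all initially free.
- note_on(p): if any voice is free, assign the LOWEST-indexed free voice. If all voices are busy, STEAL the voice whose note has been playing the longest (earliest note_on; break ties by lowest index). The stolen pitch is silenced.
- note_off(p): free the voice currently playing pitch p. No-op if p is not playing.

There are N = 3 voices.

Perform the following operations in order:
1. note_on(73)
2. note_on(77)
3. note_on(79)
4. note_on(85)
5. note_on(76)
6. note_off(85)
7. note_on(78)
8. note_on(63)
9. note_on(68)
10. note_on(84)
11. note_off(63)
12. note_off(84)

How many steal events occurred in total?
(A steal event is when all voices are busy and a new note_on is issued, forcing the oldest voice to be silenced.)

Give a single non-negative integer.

Op 1: note_on(73): voice 0 is free -> assigned | voices=[73 - -]
Op 2: note_on(77): voice 1 is free -> assigned | voices=[73 77 -]
Op 3: note_on(79): voice 2 is free -> assigned | voices=[73 77 79]
Op 4: note_on(85): all voices busy, STEAL voice 0 (pitch 73, oldest) -> assign | voices=[85 77 79]
Op 5: note_on(76): all voices busy, STEAL voice 1 (pitch 77, oldest) -> assign | voices=[85 76 79]
Op 6: note_off(85): free voice 0 | voices=[- 76 79]
Op 7: note_on(78): voice 0 is free -> assigned | voices=[78 76 79]
Op 8: note_on(63): all voices busy, STEAL voice 2 (pitch 79, oldest) -> assign | voices=[78 76 63]
Op 9: note_on(68): all voices busy, STEAL voice 1 (pitch 76, oldest) -> assign | voices=[78 68 63]
Op 10: note_on(84): all voices busy, STEAL voice 0 (pitch 78, oldest) -> assign | voices=[84 68 63]
Op 11: note_off(63): free voice 2 | voices=[84 68 -]
Op 12: note_off(84): free voice 0 | voices=[- 68 -]

Answer: 5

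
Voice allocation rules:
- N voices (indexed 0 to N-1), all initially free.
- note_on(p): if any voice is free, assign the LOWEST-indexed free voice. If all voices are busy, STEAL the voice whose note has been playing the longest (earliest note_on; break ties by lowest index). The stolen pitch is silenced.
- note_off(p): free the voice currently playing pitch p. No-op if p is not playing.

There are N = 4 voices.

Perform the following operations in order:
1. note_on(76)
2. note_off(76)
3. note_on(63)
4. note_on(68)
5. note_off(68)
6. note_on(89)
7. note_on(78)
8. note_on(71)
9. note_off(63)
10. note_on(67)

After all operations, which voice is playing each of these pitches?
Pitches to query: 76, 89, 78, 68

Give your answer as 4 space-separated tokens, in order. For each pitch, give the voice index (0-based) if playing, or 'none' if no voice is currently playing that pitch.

Answer: none 1 2 none

Derivation:
Op 1: note_on(76): voice 0 is free -> assigned | voices=[76 - - -]
Op 2: note_off(76): free voice 0 | voices=[- - - -]
Op 3: note_on(63): voice 0 is free -> assigned | voices=[63 - - -]
Op 4: note_on(68): voice 1 is free -> assigned | voices=[63 68 - -]
Op 5: note_off(68): free voice 1 | voices=[63 - - -]
Op 6: note_on(89): voice 1 is free -> assigned | voices=[63 89 - -]
Op 7: note_on(78): voice 2 is free -> assigned | voices=[63 89 78 -]
Op 8: note_on(71): voice 3 is free -> assigned | voices=[63 89 78 71]
Op 9: note_off(63): free voice 0 | voices=[- 89 78 71]
Op 10: note_on(67): voice 0 is free -> assigned | voices=[67 89 78 71]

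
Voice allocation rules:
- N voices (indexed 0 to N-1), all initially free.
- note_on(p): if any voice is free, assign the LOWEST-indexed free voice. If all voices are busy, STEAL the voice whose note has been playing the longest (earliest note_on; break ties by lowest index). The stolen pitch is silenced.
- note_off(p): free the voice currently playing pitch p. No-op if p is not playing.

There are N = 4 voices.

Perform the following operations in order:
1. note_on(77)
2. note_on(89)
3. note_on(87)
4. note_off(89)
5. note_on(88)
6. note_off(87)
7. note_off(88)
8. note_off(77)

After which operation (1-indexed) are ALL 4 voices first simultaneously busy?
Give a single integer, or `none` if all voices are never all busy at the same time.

Answer: none

Derivation:
Op 1: note_on(77): voice 0 is free -> assigned | voices=[77 - - -]
Op 2: note_on(89): voice 1 is free -> assigned | voices=[77 89 - -]
Op 3: note_on(87): voice 2 is free -> assigned | voices=[77 89 87 -]
Op 4: note_off(89): free voice 1 | voices=[77 - 87 -]
Op 5: note_on(88): voice 1 is free -> assigned | voices=[77 88 87 -]
Op 6: note_off(87): free voice 2 | voices=[77 88 - -]
Op 7: note_off(88): free voice 1 | voices=[77 - - -]
Op 8: note_off(77): free voice 0 | voices=[- - - -]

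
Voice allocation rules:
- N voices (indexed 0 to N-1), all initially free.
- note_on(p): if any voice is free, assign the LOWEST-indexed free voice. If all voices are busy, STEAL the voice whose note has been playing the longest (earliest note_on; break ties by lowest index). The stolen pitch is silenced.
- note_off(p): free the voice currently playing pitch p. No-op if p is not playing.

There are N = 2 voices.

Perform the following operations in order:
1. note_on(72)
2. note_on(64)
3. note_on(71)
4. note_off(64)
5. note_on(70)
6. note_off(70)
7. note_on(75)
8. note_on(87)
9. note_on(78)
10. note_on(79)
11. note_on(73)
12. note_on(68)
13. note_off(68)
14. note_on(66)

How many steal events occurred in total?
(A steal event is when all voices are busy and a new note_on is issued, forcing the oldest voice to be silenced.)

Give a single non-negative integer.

Op 1: note_on(72): voice 0 is free -> assigned | voices=[72 -]
Op 2: note_on(64): voice 1 is free -> assigned | voices=[72 64]
Op 3: note_on(71): all voices busy, STEAL voice 0 (pitch 72, oldest) -> assign | voices=[71 64]
Op 4: note_off(64): free voice 1 | voices=[71 -]
Op 5: note_on(70): voice 1 is free -> assigned | voices=[71 70]
Op 6: note_off(70): free voice 1 | voices=[71 -]
Op 7: note_on(75): voice 1 is free -> assigned | voices=[71 75]
Op 8: note_on(87): all voices busy, STEAL voice 0 (pitch 71, oldest) -> assign | voices=[87 75]
Op 9: note_on(78): all voices busy, STEAL voice 1 (pitch 75, oldest) -> assign | voices=[87 78]
Op 10: note_on(79): all voices busy, STEAL voice 0 (pitch 87, oldest) -> assign | voices=[79 78]
Op 11: note_on(73): all voices busy, STEAL voice 1 (pitch 78, oldest) -> assign | voices=[79 73]
Op 12: note_on(68): all voices busy, STEAL voice 0 (pitch 79, oldest) -> assign | voices=[68 73]
Op 13: note_off(68): free voice 0 | voices=[- 73]
Op 14: note_on(66): voice 0 is free -> assigned | voices=[66 73]

Answer: 6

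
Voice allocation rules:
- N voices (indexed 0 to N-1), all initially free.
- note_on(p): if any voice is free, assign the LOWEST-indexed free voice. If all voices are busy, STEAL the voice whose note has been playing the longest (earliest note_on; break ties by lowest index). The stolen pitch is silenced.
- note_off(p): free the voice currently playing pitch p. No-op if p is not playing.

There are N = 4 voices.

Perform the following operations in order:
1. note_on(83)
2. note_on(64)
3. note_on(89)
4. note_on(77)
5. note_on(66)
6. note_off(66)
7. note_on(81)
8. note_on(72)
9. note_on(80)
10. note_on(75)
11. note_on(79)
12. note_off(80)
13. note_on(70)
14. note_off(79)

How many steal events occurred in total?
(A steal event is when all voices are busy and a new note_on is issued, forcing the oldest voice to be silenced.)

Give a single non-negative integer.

Answer: 5

Derivation:
Op 1: note_on(83): voice 0 is free -> assigned | voices=[83 - - -]
Op 2: note_on(64): voice 1 is free -> assigned | voices=[83 64 - -]
Op 3: note_on(89): voice 2 is free -> assigned | voices=[83 64 89 -]
Op 4: note_on(77): voice 3 is free -> assigned | voices=[83 64 89 77]
Op 5: note_on(66): all voices busy, STEAL voice 0 (pitch 83, oldest) -> assign | voices=[66 64 89 77]
Op 6: note_off(66): free voice 0 | voices=[- 64 89 77]
Op 7: note_on(81): voice 0 is free -> assigned | voices=[81 64 89 77]
Op 8: note_on(72): all voices busy, STEAL voice 1 (pitch 64, oldest) -> assign | voices=[81 72 89 77]
Op 9: note_on(80): all voices busy, STEAL voice 2 (pitch 89, oldest) -> assign | voices=[81 72 80 77]
Op 10: note_on(75): all voices busy, STEAL voice 3 (pitch 77, oldest) -> assign | voices=[81 72 80 75]
Op 11: note_on(79): all voices busy, STEAL voice 0 (pitch 81, oldest) -> assign | voices=[79 72 80 75]
Op 12: note_off(80): free voice 2 | voices=[79 72 - 75]
Op 13: note_on(70): voice 2 is free -> assigned | voices=[79 72 70 75]
Op 14: note_off(79): free voice 0 | voices=[- 72 70 75]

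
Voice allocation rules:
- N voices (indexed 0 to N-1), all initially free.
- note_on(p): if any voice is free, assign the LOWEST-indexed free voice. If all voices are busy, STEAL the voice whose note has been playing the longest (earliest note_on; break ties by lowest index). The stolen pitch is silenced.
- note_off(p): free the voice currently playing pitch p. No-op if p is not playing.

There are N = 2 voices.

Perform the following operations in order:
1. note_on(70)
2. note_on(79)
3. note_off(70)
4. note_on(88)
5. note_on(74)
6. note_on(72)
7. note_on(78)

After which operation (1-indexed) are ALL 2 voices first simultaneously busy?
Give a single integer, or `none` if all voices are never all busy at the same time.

Answer: 2

Derivation:
Op 1: note_on(70): voice 0 is free -> assigned | voices=[70 -]
Op 2: note_on(79): voice 1 is free -> assigned | voices=[70 79]
Op 3: note_off(70): free voice 0 | voices=[- 79]
Op 4: note_on(88): voice 0 is free -> assigned | voices=[88 79]
Op 5: note_on(74): all voices busy, STEAL voice 1 (pitch 79, oldest) -> assign | voices=[88 74]
Op 6: note_on(72): all voices busy, STEAL voice 0 (pitch 88, oldest) -> assign | voices=[72 74]
Op 7: note_on(78): all voices busy, STEAL voice 1 (pitch 74, oldest) -> assign | voices=[72 78]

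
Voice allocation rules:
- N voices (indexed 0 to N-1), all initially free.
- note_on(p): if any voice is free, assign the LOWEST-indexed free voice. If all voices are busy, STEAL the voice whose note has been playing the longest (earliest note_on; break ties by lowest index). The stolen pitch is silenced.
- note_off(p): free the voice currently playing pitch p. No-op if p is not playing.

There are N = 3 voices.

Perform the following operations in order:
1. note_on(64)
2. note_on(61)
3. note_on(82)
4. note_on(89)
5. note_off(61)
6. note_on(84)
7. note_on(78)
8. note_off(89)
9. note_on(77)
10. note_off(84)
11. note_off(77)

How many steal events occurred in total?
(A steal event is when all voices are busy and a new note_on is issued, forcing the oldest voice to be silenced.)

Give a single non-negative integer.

Answer: 2

Derivation:
Op 1: note_on(64): voice 0 is free -> assigned | voices=[64 - -]
Op 2: note_on(61): voice 1 is free -> assigned | voices=[64 61 -]
Op 3: note_on(82): voice 2 is free -> assigned | voices=[64 61 82]
Op 4: note_on(89): all voices busy, STEAL voice 0 (pitch 64, oldest) -> assign | voices=[89 61 82]
Op 5: note_off(61): free voice 1 | voices=[89 - 82]
Op 6: note_on(84): voice 1 is free -> assigned | voices=[89 84 82]
Op 7: note_on(78): all voices busy, STEAL voice 2 (pitch 82, oldest) -> assign | voices=[89 84 78]
Op 8: note_off(89): free voice 0 | voices=[- 84 78]
Op 9: note_on(77): voice 0 is free -> assigned | voices=[77 84 78]
Op 10: note_off(84): free voice 1 | voices=[77 - 78]
Op 11: note_off(77): free voice 0 | voices=[- - 78]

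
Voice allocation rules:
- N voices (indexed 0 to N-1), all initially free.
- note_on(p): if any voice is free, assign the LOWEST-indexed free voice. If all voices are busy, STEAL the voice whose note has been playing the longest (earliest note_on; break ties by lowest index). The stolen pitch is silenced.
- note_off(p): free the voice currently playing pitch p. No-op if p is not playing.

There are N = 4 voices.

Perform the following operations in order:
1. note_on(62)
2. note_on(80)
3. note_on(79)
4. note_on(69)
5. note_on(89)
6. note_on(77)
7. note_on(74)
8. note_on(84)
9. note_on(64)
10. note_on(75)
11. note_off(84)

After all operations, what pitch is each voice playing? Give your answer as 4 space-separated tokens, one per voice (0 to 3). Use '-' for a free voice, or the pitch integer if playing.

Answer: 64 75 74 -

Derivation:
Op 1: note_on(62): voice 0 is free -> assigned | voices=[62 - - -]
Op 2: note_on(80): voice 1 is free -> assigned | voices=[62 80 - -]
Op 3: note_on(79): voice 2 is free -> assigned | voices=[62 80 79 -]
Op 4: note_on(69): voice 3 is free -> assigned | voices=[62 80 79 69]
Op 5: note_on(89): all voices busy, STEAL voice 0 (pitch 62, oldest) -> assign | voices=[89 80 79 69]
Op 6: note_on(77): all voices busy, STEAL voice 1 (pitch 80, oldest) -> assign | voices=[89 77 79 69]
Op 7: note_on(74): all voices busy, STEAL voice 2 (pitch 79, oldest) -> assign | voices=[89 77 74 69]
Op 8: note_on(84): all voices busy, STEAL voice 3 (pitch 69, oldest) -> assign | voices=[89 77 74 84]
Op 9: note_on(64): all voices busy, STEAL voice 0 (pitch 89, oldest) -> assign | voices=[64 77 74 84]
Op 10: note_on(75): all voices busy, STEAL voice 1 (pitch 77, oldest) -> assign | voices=[64 75 74 84]
Op 11: note_off(84): free voice 3 | voices=[64 75 74 -]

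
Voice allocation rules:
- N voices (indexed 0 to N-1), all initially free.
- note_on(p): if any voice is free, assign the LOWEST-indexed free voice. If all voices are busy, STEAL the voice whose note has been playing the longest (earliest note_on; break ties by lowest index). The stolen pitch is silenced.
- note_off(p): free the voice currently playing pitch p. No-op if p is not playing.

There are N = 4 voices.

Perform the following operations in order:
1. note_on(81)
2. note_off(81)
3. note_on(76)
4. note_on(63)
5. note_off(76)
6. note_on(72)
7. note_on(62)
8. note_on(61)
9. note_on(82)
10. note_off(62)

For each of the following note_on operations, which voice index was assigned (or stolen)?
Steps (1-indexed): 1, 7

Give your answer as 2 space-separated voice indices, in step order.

Answer: 0 2

Derivation:
Op 1: note_on(81): voice 0 is free -> assigned | voices=[81 - - -]
Op 2: note_off(81): free voice 0 | voices=[- - - -]
Op 3: note_on(76): voice 0 is free -> assigned | voices=[76 - - -]
Op 4: note_on(63): voice 1 is free -> assigned | voices=[76 63 - -]
Op 5: note_off(76): free voice 0 | voices=[- 63 - -]
Op 6: note_on(72): voice 0 is free -> assigned | voices=[72 63 - -]
Op 7: note_on(62): voice 2 is free -> assigned | voices=[72 63 62 -]
Op 8: note_on(61): voice 3 is free -> assigned | voices=[72 63 62 61]
Op 9: note_on(82): all voices busy, STEAL voice 1 (pitch 63, oldest) -> assign | voices=[72 82 62 61]
Op 10: note_off(62): free voice 2 | voices=[72 82 - 61]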